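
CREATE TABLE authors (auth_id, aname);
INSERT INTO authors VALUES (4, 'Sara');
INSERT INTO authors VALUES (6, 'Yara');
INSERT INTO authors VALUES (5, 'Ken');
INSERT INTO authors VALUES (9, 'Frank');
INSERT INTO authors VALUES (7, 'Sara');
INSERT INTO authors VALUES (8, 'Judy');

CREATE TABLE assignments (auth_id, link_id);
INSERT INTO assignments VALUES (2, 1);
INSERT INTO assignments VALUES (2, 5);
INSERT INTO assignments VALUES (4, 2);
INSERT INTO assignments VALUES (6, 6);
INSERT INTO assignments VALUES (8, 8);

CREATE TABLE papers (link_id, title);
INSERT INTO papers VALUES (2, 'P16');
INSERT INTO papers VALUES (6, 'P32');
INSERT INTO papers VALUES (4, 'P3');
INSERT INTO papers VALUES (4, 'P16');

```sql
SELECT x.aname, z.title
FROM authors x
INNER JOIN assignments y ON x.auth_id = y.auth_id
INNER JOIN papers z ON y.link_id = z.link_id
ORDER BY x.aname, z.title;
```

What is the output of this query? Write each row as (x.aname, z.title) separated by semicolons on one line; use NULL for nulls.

(Sara, P16); (Yara, P32)

Joins associate left-to-right: authors INNER JOIN assignments on auth_id gives 3 intermediate row(s).
Then INNER JOIN `papers z` on link_id: keep only rows whose y.link_id appears in z.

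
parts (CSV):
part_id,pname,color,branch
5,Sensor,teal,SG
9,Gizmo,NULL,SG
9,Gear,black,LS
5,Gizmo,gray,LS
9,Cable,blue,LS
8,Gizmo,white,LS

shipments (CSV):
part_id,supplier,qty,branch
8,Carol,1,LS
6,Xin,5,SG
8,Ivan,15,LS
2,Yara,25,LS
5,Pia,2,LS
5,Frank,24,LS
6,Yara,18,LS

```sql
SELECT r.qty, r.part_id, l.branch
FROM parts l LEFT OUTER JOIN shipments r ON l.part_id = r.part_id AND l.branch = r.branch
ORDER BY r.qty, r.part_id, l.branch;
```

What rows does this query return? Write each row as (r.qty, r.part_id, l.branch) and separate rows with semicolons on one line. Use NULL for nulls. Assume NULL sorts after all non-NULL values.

(1, 8, LS); (2, 5, LS); (15, 8, LS); (24, 5, LS); (NULL, NULL, LS); (NULL, NULL, LS); (NULL, NULL, SG); (NULL, NULL, SG)

LEFT JOIN keeps every row from `parts`; unmatched rows get NULL for `shipments`'s columns.
Matching on l.part_id = r.part_id AND l.branch = r.branch.
- l[0] part_id=5, branch=SG → no match; kept with NULLs on the r side.
- l[1] part_id=9, branch=SG → no match; kept with NULLs on the r side.
- l[2] part_id=9, branch=LS → no match; kept with NULLs on the r side.
- l[3] part_id=5, branch=LS → 2 match(es) in r → 2 row(s).
- l[4] part_id=9, branch=LS → no match; kept with NULLs on the r side.
- l[5] part_id=8, branch=LS → 2 match(es) in r → 2 row(s).
After projecting and ordering:
r.qty | r.part_id | l.branch
1 | 8 | LS
2 | 5 | LS
15 | 8 | LS
24 | 5 | LS
NULL | NULL | LS
NULL | NULL | LS
NULL | NULL | SG
NULL | NULL | SG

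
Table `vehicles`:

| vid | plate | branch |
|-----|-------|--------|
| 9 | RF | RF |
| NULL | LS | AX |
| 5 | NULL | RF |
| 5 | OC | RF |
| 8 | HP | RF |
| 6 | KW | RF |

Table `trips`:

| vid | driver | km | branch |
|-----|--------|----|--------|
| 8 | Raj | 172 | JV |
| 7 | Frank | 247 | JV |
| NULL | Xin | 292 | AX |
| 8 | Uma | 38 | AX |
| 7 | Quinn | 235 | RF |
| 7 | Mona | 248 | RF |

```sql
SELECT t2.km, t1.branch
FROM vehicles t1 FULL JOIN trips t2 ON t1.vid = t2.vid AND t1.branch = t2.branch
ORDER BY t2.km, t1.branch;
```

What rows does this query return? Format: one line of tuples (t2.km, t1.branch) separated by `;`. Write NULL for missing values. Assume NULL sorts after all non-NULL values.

(38, NULL); (172, NULL); (235, NULL); (247, NULL); (248, NULL); (292, NULL); (NULL, AX); (NULL, RF); (NULL, RF); (NULL, RF); (NULL, RF); (NULL, RF)

FULL OUTER JOIN keeps every row from both sides; unmatched rows get NULL for the other side's columns.
Matching on t1.vid = t2.vid AND t1.branch = t2.branch. A NULL in a compared column never satisfies the condition.
- vid=9, branch=RF: no t2 row matches, row kept with t2 columns NULL.
- vid=NULL, branch=AX: no t2 row matches, row kept with t2 columns NULL.
- vid=5, branch=RF: no t2 row matches, row kept with t2 columns NULL.
- vid=5, branch=RF: no t2 row matches, row kept with t2 columns NULL.
- vid=8, branch=RF: no t2 row matches, row kept with t2 columns NULL.
- vid=6, branch=RF: no t2 row matches, row kept with t2 columns NULL.
- plus 6 unmatched t2 row(s), each kept with NULL t1 columns.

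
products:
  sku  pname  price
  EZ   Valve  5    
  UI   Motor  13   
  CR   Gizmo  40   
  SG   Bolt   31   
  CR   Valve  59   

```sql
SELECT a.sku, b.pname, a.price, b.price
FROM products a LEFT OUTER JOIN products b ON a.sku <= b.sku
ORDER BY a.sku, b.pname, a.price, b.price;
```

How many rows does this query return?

16

LEFT JOIN keeps every row from `products a`; unmatched rows get NULL for `products b`'s columns.
Matching on a.sku <= b.sku.
Matched pairs: 16; unmatched a rows kept: 0.
Total: 16 rows.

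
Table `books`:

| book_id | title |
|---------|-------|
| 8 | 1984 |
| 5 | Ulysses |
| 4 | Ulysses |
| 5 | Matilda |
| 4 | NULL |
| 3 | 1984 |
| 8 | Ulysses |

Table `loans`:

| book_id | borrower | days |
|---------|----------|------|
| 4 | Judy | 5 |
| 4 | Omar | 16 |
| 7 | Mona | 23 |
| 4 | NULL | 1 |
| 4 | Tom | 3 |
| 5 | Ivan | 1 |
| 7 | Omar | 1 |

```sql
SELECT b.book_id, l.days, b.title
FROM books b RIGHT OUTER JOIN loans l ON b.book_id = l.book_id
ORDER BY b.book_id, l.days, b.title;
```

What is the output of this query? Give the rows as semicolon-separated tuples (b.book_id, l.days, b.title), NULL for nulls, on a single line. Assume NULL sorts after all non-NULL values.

RIGHT JOIN keeps every row from `loans`; unmatched rows get NULL for `books`'s columns.
Matching on b.book_id = l.book_id.
- book_id=8: no matching l row.
- book_id=5: 1 matching l row(s), so 1 row(s) emitted.
- book_id=4: 4 matching l row(s), so 4 row(s) emitted.
- book_id=5: 1 matching l row(s), so 1 row(s) emitted.
- book_id=4: 4 matching l row(s), so 4 row(s) emitted.
- book_id=3: no matching l row.
- book_id=8: no matching l row.
- 2 l row(s) had no b match → kept, b columns NULL.

(4, 1, Ulysses); (4, 1, NULL); (4, 3, Ulysses); (4, 3, NULL); (4, 5, Ulysses); (4, 5, NULL); (4, 16, Ulysses); (4, 16, NULL); (5, 1, Matilda); (5, 1, Ulysses); (NULL, 1, NULL); (NULL, 23, NULL)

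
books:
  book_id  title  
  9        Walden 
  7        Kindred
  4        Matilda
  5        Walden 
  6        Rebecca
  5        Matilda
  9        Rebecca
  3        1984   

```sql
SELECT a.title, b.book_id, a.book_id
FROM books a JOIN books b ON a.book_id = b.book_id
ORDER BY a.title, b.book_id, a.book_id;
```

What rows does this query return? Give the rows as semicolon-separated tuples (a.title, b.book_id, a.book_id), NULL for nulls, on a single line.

INNER JOIN keeps only pairs where the ON condition holds.
Matching on a.book_id = b.book_id.
Matched pairs: 12.

(1984, 3, 3); (Kindred, 7, 7); (Matilda, 4, 4); (Matilda, 5, 5); (Matilda, 5, 5); (Rebecca, 6, 6); (Rebecca, 9, 9); (Rebecca, 9, 9); (Walden, 5, 5); (Walden, 5, 5); (Walden, 9, 9); (Walden, 9, 9)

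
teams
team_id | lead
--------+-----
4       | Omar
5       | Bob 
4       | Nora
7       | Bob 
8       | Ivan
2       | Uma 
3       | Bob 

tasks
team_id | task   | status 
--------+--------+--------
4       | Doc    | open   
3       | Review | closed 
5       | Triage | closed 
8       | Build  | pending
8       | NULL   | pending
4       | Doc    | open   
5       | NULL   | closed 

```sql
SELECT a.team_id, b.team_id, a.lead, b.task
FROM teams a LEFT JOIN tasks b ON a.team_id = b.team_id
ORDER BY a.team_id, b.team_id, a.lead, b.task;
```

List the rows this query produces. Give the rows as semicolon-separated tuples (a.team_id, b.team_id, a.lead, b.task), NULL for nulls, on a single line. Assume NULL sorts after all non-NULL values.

(2, NULL, Uma, NULL); (3, 3, Bob, Review); (4, 4, Nora, Doc); (4, 4, Nora, Doc); (4, 4, Omar, Doc); (4, 4, Omar, Doc); (5, 5, Bob, Triage); (5, 5, Bob, NULL); (7, NULL, Bob, NULL); (8, 8, Ivan, Build); (8, 8, Ivan, NULL)

LEFT JOIN keeps every row from `teams`; unmatched rows get NULL for `tasks`'s columns.
Matching on a.team_id = b.team_id.
- a (team_id=4) pairs with 2 row(s) of b.
- a (team_id=5) pairs with 2 row(s) of b.
- a (team_id=4) pairs with 2 row(s) of b.
- a (team_id=7) has no partner → padded with NULL.
- a (team_id=8) pairs with 2 row(s) of b.
- a (team_id=2) has no partner → padded with NULL.
- a (team_id=3) pairs with 1 row(s) of b.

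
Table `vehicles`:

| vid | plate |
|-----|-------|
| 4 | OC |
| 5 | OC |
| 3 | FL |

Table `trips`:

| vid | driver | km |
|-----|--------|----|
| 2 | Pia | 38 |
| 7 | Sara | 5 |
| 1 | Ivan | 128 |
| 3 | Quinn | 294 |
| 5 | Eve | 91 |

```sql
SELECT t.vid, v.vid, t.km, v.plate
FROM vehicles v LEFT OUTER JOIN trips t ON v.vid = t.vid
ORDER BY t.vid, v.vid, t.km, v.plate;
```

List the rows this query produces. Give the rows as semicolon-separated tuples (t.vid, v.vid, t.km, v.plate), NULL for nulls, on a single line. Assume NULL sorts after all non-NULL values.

(3, 3, 294, FL); (5, 5, 91, OC); (NULL, 4, NULL, OC)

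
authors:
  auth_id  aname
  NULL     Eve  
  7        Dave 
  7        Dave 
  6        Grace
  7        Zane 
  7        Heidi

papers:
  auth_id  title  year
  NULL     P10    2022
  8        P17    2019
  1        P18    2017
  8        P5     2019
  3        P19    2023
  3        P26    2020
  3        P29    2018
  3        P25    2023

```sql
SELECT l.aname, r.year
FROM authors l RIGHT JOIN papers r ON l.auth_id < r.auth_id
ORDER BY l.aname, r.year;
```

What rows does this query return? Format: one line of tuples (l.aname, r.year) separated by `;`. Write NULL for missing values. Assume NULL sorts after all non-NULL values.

(Dave, 2019); (Dave, 2019); (Dave, 2019); (Dave, 2019); (Grace, 2019); (Grace, 2019); (Heidi, 2019); (Heidi, 2019); (Zane, 2019); (Zane, 2019); (NULL, 2017); (NULL, 2018); (NULL, 2020); (NULL, 2022); (NULL, 2023); (NULL, 2023)

RIGHT JOIN keeps every row from `papers`; unmatched rows get NULL for `authors`'s columns.
Matching on l.auth_id < r.auth_id. A NULL in a compared column never satisfies the condition.
Matched pairs: 10; unmatched r rows kept: 6.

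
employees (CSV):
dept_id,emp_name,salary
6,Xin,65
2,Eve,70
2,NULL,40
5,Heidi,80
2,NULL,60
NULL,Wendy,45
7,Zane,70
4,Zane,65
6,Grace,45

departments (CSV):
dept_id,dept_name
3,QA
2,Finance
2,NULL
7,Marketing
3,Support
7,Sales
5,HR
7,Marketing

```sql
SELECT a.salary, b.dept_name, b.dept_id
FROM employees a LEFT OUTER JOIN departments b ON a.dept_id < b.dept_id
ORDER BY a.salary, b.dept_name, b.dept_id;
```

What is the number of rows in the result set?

LEFT JOIN keeps every row from `employees`; unmatched rows get NULL for `departments`'s columns.
Matching on a.dept_id < b.dept_id. A NULL in a compared column never satisfies the condition.
- a[0] dept_id=6 → 3 match(es) in b → 3 row(s).
- a[1] dept_id=2 → 6 match(es) in b → 6 row(s).
- a[2] dept_id=2 → 6 match(es) in b → 6 row(s).
- a[3] dept_id=5 → 3 match(es) in b → 3 row(s).
- a[4] dept_id=2 → 6 match(es) in b → 6 row(s).
- a[5] dept_id=NULL → no match; kept with NULLs on the b side.
- a[6] dept_id=7 → no match; kept with NULLs on the b side.
- a[7] dept_id=4 → 4 match(es) in b → 4 row(s).
- a[8] dept_id=6 → 3 match(es) in b → 3 row(s).
Total: 31 matched + 2 padded = 33 rows.

33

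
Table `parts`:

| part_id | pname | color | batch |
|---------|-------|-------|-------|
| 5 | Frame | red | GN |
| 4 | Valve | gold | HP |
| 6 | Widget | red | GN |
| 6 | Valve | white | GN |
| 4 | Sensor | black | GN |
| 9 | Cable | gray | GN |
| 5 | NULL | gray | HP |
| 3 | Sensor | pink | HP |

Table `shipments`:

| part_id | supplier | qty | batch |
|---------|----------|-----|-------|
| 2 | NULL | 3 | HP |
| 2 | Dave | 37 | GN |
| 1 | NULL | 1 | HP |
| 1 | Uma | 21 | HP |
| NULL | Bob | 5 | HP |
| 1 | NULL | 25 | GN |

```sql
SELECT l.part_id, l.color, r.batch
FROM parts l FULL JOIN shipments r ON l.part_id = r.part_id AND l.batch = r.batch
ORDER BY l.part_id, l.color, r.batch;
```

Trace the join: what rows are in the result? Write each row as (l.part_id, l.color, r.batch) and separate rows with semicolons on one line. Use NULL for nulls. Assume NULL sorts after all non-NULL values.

FULL OUTER JOIN keeps every row from both sides; unmatched rows get NULL for the other side's columns.
Matching on l.part_id = r.part_id AND l.batch = r.batch. A NULL in a compared column never satisfies the condition.
Matched pairs: 0; unmatched l rows kept: 8; unmatched r rows kept: 6.

(3, pink, NULL); (4, black, NULL); (4, gold, NULL); (5, gray, NULL); (5, red, NULL); (6, red, NULL); (6, white, NULL); (9, gray, NULL); (NULL, NULL, GN); (NULL, NULL, GN); (NULL, NULL, HP); (NULL, NULL, HP); (NULL, NULL, HP); (NULL, NULL, HP)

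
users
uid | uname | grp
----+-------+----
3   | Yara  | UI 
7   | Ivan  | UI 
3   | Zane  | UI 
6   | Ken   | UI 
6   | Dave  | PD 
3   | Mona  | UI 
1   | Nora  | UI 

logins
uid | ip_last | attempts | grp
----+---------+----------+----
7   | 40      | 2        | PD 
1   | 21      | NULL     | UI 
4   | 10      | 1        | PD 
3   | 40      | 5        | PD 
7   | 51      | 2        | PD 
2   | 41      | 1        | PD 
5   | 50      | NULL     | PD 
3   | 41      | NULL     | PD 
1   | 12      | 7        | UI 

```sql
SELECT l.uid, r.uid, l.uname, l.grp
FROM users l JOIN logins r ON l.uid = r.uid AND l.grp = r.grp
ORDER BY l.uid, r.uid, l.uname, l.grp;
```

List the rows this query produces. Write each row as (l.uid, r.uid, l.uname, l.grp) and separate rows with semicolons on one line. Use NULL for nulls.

(1, 1, Nora, UI); (1, 1, Nora, UI)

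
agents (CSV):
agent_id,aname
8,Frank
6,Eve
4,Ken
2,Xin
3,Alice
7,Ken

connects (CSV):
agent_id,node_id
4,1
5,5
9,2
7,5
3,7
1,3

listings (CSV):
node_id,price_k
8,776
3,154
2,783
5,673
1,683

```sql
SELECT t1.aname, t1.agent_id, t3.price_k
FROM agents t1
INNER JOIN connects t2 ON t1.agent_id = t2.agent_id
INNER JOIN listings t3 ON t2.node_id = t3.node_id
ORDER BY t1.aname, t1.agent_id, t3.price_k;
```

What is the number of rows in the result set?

Evaluate left to right. First `agents t1 INNER JOIN connects t2` on agent_id: 3 row(s).
Then INNER JOIN `listings t3` on node_id: keep only rows whose t2.node_id appears in t3.
Result: 2 row(s).

2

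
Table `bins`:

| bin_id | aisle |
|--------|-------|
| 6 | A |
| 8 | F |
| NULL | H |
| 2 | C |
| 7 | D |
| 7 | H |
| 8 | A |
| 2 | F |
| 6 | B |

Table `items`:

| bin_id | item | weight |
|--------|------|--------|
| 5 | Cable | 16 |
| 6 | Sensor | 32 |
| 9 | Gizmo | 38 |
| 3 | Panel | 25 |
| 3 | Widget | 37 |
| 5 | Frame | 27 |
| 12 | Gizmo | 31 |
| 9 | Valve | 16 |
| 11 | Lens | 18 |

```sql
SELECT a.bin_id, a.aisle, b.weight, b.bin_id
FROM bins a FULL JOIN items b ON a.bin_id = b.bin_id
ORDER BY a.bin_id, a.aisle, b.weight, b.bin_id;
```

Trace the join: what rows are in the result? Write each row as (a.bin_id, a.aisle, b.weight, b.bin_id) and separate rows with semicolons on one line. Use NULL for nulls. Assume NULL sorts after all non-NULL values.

(2, C, NULL, NULL); (2, F, NULL, NULL); (6, A, 32, 6); (6, B, 32, 6); (7, D, NULL, NULL); (7, H, NULL, NULL); (8, A, NULL, NULL); (8, F, NULL, NULL); (NULL, H, NULL, NULL); (NULL, NULL, 16, 5); (NULL, NULL, 16, 9); (NULL, NULL, 18, 11); (NULL, NULL, 25, 3); (NULL, NULL, 27, 5); (NULL, NULL, 31, 12); (NULL, NULL, 37, 3); (NULL, NULL, 38, 9)

FULL OUTER JOIN keeps every row from both sides; unmatched rows get NULL for the other side's columns.
Matching on a.bin_id = b.bin_id. A NULL in a compared column never satisfies the condition.
- a row (bin_id=6): matches 1 b row(s) → 1 output row(s).
- a row (bin_id=8): no match → kept, b columns NULL.
- a row (bin_id=NULL): no match → kept, b columns NULL.
- a row (bin_id=2): no match → kept, b columns NULL.
- a row (bin_id=7): no match → kept, b columns NULL.
- a row (bin_id=7): no match → kept, b columns NULL.
- a row (bin_id=8): no match → kept, b columns NULL.
- a row (bin_id=2): no match → kept, b columns NULL.
- a row (bin_id=6): matches 1 b row(s) → 1 output row(s).
- 8 row(s) from b found no a partner → padded with NULL.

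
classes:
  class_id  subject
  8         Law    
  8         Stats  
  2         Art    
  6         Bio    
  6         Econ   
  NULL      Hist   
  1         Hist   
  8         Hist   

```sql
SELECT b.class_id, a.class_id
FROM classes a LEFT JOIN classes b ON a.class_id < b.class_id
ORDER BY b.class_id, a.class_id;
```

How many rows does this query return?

LEFT JOIN keeps every row from `classes a`; unmatched rows get NULL for `classes b`'s columns.
Matching on a.class_id < b.class_id. A NULL in a compared column never satisfies the condition.
Matched pairs: 17; unmatched a rows kept: 4.
Total: 17 matched + 4 padded = 21 rows.

21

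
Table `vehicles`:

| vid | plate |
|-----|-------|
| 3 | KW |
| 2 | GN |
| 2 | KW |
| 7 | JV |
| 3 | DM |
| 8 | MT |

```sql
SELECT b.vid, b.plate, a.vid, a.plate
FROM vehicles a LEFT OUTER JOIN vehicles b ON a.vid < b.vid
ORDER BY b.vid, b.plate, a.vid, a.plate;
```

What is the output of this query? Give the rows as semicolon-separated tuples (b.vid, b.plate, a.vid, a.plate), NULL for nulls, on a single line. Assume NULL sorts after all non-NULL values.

(3, DM, 2, GN); (3, DM, 2, KW); (3, KW, 2, GN); (3, KW, 2, KW); (7, JV, 2, GN); (7, JV, 2, KW); (7, JV, 3, DM); (7, JV, 3, KW); (8, MT, 2, GN); (8, MT, 2, KW); (8, MT, 3, DM); (8, MT, 3, KW); (8, MT, 7, JV); (NULL, NULL, 8, MT)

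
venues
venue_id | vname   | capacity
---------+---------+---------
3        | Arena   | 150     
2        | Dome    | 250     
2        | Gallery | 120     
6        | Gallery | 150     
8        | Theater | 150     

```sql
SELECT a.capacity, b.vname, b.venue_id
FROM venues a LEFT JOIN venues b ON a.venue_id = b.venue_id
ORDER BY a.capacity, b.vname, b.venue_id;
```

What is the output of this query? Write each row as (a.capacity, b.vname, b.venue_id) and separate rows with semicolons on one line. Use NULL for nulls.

LEFT JOIN keeps every row from `venues a`; unmatched rows get NULL for `venues b`'s columns.
Matching on a.venue_id = b.venue_id.
- a (venue_id=3) pairs with 1 row(s) of b.
- a (venue_id=2) pairs with 2 row(s) of b.
- a (venue_id=2) pairs with 2 row(s) of b.
- a (venue_id=6) pairs with 1 row(s) of b.
- a (venue_id=8) pairs with 1 row(s) of b.
After projecting and ordering:
a.capacity | b.vname | b.venue_id
120 | Dome | 2
120 | Gallery | 2
150 | Arena | 3
150 | Gallery | 6
150 | Theater | 8
250 | Dome | 2
250 | Gallery | 2

(120, Dome, 2); (120, Gallery, 2); (150, Arena, 3); (150, Gallery, 6); (150, Theater, 8); (250, Dome, 2); (250, Gallery, 2)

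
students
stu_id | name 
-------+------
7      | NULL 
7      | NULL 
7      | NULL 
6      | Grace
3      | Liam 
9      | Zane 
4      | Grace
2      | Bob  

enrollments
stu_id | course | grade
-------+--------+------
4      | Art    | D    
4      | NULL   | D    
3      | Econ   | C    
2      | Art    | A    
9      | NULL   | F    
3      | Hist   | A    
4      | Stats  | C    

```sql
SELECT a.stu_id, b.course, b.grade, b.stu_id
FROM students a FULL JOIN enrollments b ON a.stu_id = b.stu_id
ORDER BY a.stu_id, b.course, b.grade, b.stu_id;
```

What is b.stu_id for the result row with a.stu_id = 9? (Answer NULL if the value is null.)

FULL OUTER JOIN keeps every row from both sides; unmatched rows get NULL for the other side's columns.
Matching on a.stu_id = b.stu_id.
- a (stu_id=7) has no partner → padded with NULL.
- a (stu_id=7) has no partner → padded with NULL.
- a (stu_id=7) has no partner → padded with NULL.
- a (stu_id=6) has no partner → padded with NULL.
- a (stu_id=3) pairs with 2 row(s) of b.
- a (stu_id=9) pairs with 1 row(s) of b.
- a (stu_id=4) pairs with 3 row(s) of b.
- a (stu_id=2) pairs with 1 row(s) of b.

9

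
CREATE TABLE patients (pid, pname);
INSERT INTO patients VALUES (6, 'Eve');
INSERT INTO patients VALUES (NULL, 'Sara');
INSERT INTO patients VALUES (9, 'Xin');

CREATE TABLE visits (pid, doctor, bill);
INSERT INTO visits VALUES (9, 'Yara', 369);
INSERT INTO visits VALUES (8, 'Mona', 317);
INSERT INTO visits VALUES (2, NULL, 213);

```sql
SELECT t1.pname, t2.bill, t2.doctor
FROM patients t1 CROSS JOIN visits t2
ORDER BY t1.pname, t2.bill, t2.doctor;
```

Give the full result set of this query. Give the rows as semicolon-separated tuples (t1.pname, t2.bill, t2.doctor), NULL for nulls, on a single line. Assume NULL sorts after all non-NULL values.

(Eve, 213, NULL); (Eve, 317, Mona); (Eve, 369, Yara); (Sara, 213, NULL); (Sara, 317, Mona); (Sara, 369, Yara); (Xin, 213, NULL); (Xin, 317, Mona); (Xin, 369, Yara)

CROSS JOIN pairs every row of `patients` with every row of `visits`: 3 × 3 = 9 rows.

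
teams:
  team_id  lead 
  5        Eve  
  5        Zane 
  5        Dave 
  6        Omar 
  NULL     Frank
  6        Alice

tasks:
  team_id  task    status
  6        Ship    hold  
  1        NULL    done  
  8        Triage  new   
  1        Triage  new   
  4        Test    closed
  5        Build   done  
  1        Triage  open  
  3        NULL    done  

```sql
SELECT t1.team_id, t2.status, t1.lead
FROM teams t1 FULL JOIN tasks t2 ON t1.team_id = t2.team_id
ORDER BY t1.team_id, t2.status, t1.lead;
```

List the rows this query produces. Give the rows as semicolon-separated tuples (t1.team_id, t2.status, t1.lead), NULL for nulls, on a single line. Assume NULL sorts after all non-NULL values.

FULL OUTER JOIN keeps every row from both sides; unmatched rows get NULL for the other side's columns.
Matching on t1.team_id = t2.team_id. A NULL in a compared column never satisfies the condition.
- t1 row (team_id=5): matches 1 t2 row(s) → 1 output row(s).
- t1 row (team_id=5): matches 1 t2 row(s) → 1 output row(s).
- t1 row (team_id=5): matches 1 t2 row(s) → 1 output row(s).
- t1 row (team_id=6): matches 1 t2 row(s) → 1 output row(s).
- t1 row (team_id=NULL): no match → kept, t2 columns NULL.
- t1 row (team_id=6): matches 1 t2 row(s) → 1 output row(s).
- 6 t2 row(s) had no t1 match → kept, t1 columns NULL.

(5, done, Dave); (5, done, Eve); (5, done, Zane); (6, hold, Alice); (6, hold, Omar); (NULL, closed, NULL); (NULL, done, NULL); (NULL, done, NULL); (NULL, new, NULL); (NULL, new, NULL); (NULL, open, NULL); (NULL, NULL, Frank)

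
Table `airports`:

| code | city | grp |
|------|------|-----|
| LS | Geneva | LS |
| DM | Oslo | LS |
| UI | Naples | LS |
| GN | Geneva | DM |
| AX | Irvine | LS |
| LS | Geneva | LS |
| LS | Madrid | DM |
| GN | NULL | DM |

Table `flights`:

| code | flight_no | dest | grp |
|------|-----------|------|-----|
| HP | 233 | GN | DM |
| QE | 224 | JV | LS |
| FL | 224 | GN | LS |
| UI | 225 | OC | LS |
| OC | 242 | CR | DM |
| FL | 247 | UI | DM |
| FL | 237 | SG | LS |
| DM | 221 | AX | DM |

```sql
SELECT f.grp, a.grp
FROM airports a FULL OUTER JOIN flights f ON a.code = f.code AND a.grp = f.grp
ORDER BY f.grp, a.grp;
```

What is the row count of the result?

FULL OUTER JOIN keeps every row from both sides; unmatched rows get NULL for the other side's columns.
Matching on a.code = f.code AND a.grp = f.grp.
- a[0] code=LS, grp=LS → no match; kept with NULLs on the f side.
- a[1] code=DM, grp=LS → no match; kept with NULLs on the f side.
- a[2] code=UI, grp=LS → 1 match(es) in f → 1 row(s).
- a[3] code=GN, grp=DM → no match; kept with NULLs on the f side.
- a[4] code=AX, grp=LS → no match; kept with NULLs on the f side.
- a[5] code=LS, grp=LS → no match; kept with NULLs on the f side.
- a[6] code=LS, grp=DM → no match; kept with NULLs on the f side.
- a[7] code=GN, grp=DM → no match; kept with NULLs on the f side.
- 7 f row(s) had no a match → kept, a columns NULL.
Total: 1 matched + 14 padded = 15 rows.

15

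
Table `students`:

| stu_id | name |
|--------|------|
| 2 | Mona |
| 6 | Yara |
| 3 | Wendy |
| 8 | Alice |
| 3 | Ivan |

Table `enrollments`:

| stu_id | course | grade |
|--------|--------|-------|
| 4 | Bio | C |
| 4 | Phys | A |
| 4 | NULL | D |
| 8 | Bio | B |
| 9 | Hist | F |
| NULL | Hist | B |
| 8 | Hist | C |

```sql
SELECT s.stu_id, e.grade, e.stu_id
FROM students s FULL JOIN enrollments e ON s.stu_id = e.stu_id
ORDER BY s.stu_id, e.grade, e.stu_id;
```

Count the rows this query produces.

11

FULL OUTER JOIN keeps every row from both sides; unmatched rows get NULL for the other side's columns.
Matching on s.stu_id = e.stu_id. A NULL in a compared column never satisfies the condition.
- s[0] stu_id=2 → no match; kept with NULLs on the e side.
- s[1] stu_id=6 → no match; kept with NULLs on the e side.
- s[2] stu_id=3 → no match; kept with NULLs on the e side.
- s[3] stu_id=8 → 2 match(es) in e → 2 row(s).
- s[4] stu_id=3 → no match; kept with NULLs on the e side.
- plus 5 unmatched e row(s), each kept with NULL s columns.
Total: 2 matched + 9 padded = 11 rows.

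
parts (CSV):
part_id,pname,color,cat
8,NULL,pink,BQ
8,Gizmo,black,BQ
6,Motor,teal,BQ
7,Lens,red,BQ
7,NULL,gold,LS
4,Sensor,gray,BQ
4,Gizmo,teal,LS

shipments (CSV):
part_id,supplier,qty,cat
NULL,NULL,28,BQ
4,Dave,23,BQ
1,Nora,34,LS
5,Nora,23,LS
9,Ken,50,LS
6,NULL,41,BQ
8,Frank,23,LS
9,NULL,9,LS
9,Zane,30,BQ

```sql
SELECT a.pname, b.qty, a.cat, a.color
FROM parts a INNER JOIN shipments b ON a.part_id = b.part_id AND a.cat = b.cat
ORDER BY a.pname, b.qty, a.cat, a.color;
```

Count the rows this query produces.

INNER JOIN keeps only pairs where the ON condition holds.
Matching on a.part_id = b.part_id AND a.cat = b.cat. A NULL in a compared column never satisfies the condition.
- a row (part_id=8, cat=BQ): no match → dropped.
- a row (part_id=8, cat=BQ): no match → dropped.
- a row (part_id=6, cat=BQ): matches 1 b row(s) → 1 output row(s).
- a row (part_id=7, cat=BQ): no match → dropped.
- a row (part_id=7, cat=LS): no match → dropped.
- a row (part_id=4, cat=BQ): matches 1 b row(s) → 1 output row(s).
- a row (part_id=4, cat=LS): no match → dropped.
Total: 2 rows.

2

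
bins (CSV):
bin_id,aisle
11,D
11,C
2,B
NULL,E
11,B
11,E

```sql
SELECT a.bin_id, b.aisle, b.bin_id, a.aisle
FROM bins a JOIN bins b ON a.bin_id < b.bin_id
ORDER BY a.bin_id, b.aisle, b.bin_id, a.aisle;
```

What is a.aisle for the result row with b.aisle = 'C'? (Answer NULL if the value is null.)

INNER JOIN keeps only pairs where the ON condition holds.
Matching on a.bin_id < b.bin_id. A NULL in a compared column never satisfies the condition.
- bin_id=11: no matching b row, dropped.
- bin_id=11: no matching b row, dropped.
- bin_id=2: 4 matching b row(s), so 4 row(s) emitted.
- bin_id=NULL: no matching b row, dropped.
- bin_id=11: no matching b row, dropped.
- bin_id=11: no matching b row, dropped.

B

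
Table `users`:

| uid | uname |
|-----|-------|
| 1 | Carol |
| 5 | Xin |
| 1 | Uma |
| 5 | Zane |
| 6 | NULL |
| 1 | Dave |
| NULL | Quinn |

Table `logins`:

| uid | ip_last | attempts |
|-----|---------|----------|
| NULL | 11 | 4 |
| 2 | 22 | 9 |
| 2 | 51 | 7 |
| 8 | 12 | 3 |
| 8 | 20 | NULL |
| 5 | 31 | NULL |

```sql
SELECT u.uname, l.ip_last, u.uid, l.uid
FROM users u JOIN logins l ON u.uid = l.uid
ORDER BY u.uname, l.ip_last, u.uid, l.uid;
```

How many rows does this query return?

2

INNER JOIN keeps only pairs where the ON condition holds.
Matching on u.uid = l.uid. A NULL in a compared column never satisfies the condition.
- u[0] uid=1 → no match; dropped.
- u[1] uid=5 → 1 match(es) in l → 1 row(s).
- u[2] uid=1 → no match; dropped.
- u[3] uid=5 → 1 match(es) in l → 1 row(s).
- u[4] uid=6 → no match; dropped.
- u[5] uid=1 → no match; dropped.
- u[6] uid=NULL → no match; dropped.
Total: 2 rows.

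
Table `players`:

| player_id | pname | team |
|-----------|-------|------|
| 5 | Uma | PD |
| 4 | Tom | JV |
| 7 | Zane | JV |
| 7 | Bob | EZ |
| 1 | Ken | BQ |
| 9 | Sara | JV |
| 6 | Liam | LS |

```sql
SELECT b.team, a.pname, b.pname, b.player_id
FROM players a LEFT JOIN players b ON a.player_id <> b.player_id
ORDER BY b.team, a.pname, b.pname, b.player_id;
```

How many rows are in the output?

40

LEFT JOIN keeps every row from `players a`; unmatched rows get NULL for `players b`'s columns.
Matching on a.player_id <> b.player_id.
- a row (player_id=5): matches 6 b row(s) → 6 output row(s).
- a row (player_id=4): matches 6 b row(s) → 6 output row(s).
- a row (player_id=7): matches 5 b row(s) → 5 output row(s).
- a row (player_id=7): matches 5 b row(s) → 5 output row(s).
- a row (player_id=1): matches 6 b row(s) → 6 output row(s).
- a row (player_id=9): matches 6 b row(s) → 6 output row(s).
- a row (player_id=6): matches 6 b row(s) → 6 output row(s).
Total: 40 rows.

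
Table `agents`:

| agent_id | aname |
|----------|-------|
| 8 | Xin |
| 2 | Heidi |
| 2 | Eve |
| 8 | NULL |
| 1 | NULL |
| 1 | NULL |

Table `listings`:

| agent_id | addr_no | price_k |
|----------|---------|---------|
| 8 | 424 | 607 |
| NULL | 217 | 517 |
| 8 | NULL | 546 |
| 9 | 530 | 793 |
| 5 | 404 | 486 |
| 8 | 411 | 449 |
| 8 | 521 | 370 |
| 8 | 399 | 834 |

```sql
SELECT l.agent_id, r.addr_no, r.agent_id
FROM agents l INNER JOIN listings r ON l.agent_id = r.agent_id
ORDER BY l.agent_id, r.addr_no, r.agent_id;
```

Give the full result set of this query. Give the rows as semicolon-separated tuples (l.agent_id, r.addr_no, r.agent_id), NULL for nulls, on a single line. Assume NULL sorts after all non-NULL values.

(8, 399, 8); (8, 399, 8); (8, 411, 8); (8, 411, 8); (8, 424, 8); (8, 424, 8); (8, 521, 8); (8, 521, 8); (8, NULL, 8); (8, NULL, 8)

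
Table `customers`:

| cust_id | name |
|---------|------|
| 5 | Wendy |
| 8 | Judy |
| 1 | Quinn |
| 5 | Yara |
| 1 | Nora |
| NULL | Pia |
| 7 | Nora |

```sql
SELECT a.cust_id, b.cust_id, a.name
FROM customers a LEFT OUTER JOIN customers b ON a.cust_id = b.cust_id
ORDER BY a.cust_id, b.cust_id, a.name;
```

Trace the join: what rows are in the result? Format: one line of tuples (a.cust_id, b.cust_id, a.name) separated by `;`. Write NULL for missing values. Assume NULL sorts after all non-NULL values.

(1, 1, Nora); (1, 1, Nora); (1, 1, Quinn); (1, 1, Quinn); (5, 5, Wendy); (5, 5, Wendy); (5, 5, Yara); (5, 5, Yara); (7, 7, Nora); (8, 8, Judy); (NULL, NULL, Pia)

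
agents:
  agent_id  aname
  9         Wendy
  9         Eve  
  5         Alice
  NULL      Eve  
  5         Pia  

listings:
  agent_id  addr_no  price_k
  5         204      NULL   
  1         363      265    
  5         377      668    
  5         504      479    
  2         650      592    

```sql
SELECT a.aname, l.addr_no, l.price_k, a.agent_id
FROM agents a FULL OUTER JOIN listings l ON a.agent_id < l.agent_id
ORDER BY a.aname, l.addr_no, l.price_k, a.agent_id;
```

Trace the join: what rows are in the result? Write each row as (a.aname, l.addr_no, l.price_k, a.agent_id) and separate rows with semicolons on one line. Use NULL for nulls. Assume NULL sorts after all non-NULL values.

FULL OUTER JOIN keeps every row from both sides; unmatched rows get NULL for the other side's columns.
Matching on a.agent_id < l.agent_id. A NULL in a compared column never satisfies the condition.
- a[0] agent_id=9 → no match; kept with NULLs on the l side.
- a[1] agent_id=9 → no match; kept with NULLs on the l side.
- a[2] agent_id=5 → no match; kept with NULLs on the l side.
- a[3] agent_id=NULL → no match; kept with NULLs on the l side.
- a[4] agent_id=5 → no match; kept with NULLs on the l side.
- plus 5 unmatched l row(s), each kept with NULL a columns.
After projecting and ordering:
a.aname | l.addr_no | l.price_k | a.agent_id
Alice | NULL | NULL | 5
Eve | NULL | NULL | 9
Eve | NULL | NULL | NULL
Pia | NULL | NULL | 5
Wendy | NULL | NULL | 9
NULL | 204 | NULL | NULL
NULL | 363 | 265 | NULL
NULL | 377 | 668 | NULL
NULL | 504 | 479 | NULL
NULL | 650 | 592 | NULL

(Alice, NULL, NULL, 5); (Eve, NULL, NULL, 9); (Eve, NULL, NULL, NULL); (Pia, NULL, NULL, 5); (Wendy, NULL, NULL, 9); (NULL, 204, NULL, NULL); (NULL, 363, 265, NULL); (NULL, 377, 668, NULL); (NULL, 504, 479, NULL); (NULL, 650, 592, NULL)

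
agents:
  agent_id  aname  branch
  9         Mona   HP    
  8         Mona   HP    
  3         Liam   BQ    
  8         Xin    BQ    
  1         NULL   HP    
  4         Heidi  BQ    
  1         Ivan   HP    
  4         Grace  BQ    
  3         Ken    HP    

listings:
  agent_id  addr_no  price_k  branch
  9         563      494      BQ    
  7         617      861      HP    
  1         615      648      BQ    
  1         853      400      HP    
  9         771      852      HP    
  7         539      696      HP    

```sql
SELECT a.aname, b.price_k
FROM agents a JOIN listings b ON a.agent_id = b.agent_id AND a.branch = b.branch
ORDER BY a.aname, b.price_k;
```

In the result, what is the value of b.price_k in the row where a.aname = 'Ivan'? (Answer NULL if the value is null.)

400

INNER JOIN keeps only pairs where the ON condition holds.
Matching on a.agent_id = b.agent_id AND a.branch = b.branch.
- a row (agent_id=9, branch=HP): matches 1 b row(s) → 1 output row(s).
- a row (agent_id=8, branch=HP): no match → dropped.
- a row (agent_id=3, branch=BQ): no match → dropped.
- a row (agent_id=8, branch=BQ): no match → dropped.
- a row (agent_id=1, branch=HP): matches 1 b row(s) → 1 output row(s).
- a row (agent_id=4, branch=BQ): no match → dropped.
- a row (agent_id=1, branch=HP): matches 1 b row(s) → 1 output row(s).
- a row (agent_id=4, branch=BQ): no match → dropped.
- a row (agent_id=3, branch=HP): no match → dropped.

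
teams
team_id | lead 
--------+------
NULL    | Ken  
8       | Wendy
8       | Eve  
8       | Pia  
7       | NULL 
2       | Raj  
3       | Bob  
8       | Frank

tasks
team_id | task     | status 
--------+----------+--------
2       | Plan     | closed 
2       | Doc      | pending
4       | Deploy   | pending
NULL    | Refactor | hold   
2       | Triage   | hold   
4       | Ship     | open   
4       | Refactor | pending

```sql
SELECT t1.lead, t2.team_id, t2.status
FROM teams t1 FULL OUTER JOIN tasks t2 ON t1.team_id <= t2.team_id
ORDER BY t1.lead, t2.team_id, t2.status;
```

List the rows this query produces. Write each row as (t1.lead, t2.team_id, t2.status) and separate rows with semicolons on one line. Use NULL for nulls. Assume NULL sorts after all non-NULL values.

FULL OUTER JOIN keeps every row from both sides; unmatched rows get NULL for the other side's columns.
Matching on t1.team_id <= t2.team_id. A NULL in a compared column never satisfies the condition.
- t1 (team_id=NULL) has no partner → padded with NULL.
- t1 (team_id=8) has no partner → padded with NULL.
- t1 (team_id=8) has no partner → padded with NULL.
- t1 (team_id=8) has no partner → padded with NULL.
- t1 (team_id=7) has no partner → padded with NULL.
- t1 (team_id=2) pairs with 6 row(s) of t2.
- t1 (team_id=3) pairs with 3 row(s) of t2.
- t1 (team_id=8) has no partner → padded with NULL.
- 1 row(s) from t2 found no t1 partner → padded with NULL.

(Bob, 4, open); (Bob, 4, pending); (Bob, 4, pending); (Eve, NULL, NULL); (Frank, NULL, NULL); (Ken, NULL, NULL); (Pia, NULL, NULL); (Raj, 2, closed); (Raj, 2, hold); (Raj, 2, pending); (Raj, 4, open); (Raj, 4, pending); (Raj, 4, pending); (Wendy, NULL, NULL); (NULL, NULL, hold); (NULL, NULL, NULL)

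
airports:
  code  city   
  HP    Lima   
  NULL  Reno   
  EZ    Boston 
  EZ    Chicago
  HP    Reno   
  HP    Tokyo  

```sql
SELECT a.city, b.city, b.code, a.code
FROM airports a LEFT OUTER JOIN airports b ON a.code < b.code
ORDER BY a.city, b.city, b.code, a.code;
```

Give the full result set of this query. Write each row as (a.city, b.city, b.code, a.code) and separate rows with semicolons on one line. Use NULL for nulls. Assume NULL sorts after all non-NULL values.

(Boston, Lima, HP, EZ); (Boston, Reno, HP, EZ); (Boston, Tokyo, HP, EZ); (Chicago, Lima, HP, EZ); (Chicago, Reno, HP, EZ); (Chicago, Tokyo, HP, EZ); (Lima, NULL, NULL, HP); (Reno, NULL, NULL, HP); (Reno, NULL, NULL, NULL); (Tokyo, NULL, NULL, HP)

LEFT JOIN keeps every row from `airports a`; unmatched rows get NULL for `airports b`'s columns.
Matching on a.code < b.code. A NULL in a compared column never satisfies the condition.
Matched pairs: 6; unmatched a rows kept: 4.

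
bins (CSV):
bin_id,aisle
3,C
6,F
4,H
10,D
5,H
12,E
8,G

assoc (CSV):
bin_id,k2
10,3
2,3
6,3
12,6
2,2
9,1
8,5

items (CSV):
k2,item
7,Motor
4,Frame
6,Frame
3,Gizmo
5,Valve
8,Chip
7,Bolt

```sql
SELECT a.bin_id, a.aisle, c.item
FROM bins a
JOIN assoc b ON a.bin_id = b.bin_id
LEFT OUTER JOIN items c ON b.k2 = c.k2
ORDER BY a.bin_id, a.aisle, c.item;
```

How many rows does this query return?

Step 1 — a INNER JOIN b on bin_id → 4 row(s).
Then LEFT JOIN `items c` on k2: each of those 4 rows is kept; rows whose b.k2 has no match in c get NULL for c's columns.
Result: 4 row(s).

4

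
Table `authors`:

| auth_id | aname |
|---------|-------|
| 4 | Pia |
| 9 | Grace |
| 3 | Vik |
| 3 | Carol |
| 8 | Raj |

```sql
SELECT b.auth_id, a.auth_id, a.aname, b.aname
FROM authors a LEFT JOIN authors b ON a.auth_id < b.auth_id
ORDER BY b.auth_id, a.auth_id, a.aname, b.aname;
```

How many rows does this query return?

10

LEFT JOIN keeps every row from `authors a`; unmatched rows get NULL for `authors b`'s columns.
Matching on a.auth_id < b.auth_id.
- a row (auth_id=4): matches 2 b row(s) → 2 output row(s).
- a row (auth_id=9): no match → kept, b columns NULL.
- a row (auth_id=3): matches 3 b row(s) → 3 output row(s).
- a row (auth_id=3): matches 3 b row(s) → 3 output row(s).
- a row (auth_id=8): matches 1 b row(s) → 1 output row(s).
Total: 9 matched + 1 padded = 10 rows.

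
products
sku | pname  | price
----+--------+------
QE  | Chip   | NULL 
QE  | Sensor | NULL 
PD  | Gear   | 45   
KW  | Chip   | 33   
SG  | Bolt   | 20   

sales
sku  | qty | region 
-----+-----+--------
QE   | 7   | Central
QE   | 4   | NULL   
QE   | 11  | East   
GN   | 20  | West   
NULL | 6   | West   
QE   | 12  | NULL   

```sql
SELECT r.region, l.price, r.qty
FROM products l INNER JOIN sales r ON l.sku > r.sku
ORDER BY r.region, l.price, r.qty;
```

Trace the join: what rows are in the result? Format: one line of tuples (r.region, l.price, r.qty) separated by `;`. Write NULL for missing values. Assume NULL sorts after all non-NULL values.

(Central, 20, 7); (East, 20, 11); (West, 20, 20); (West, 33, 20); (West, 45, 20); (West, NULL, 20); (West, NULL, 20); (NULL, 20, 4); (NULL, 20, 12)

INNER JOIN keeps only pairs where the ON condition holds.
Matching on l.sku > r.sku. A NULL in a compared column never satisfies the condition.
- l[0] sku=QE → 1 match(es) in r → 1 row(s).
- l[1] sku=QE → 1 match(es) in r → 1 row(s).
- l[2] sku=PD → 1 match(es) in r → 1 row(s).
- l[3] sku=KW → 1 match(es) in r → 1 row(s).
- l[4] sku=SG → 5 match(es) in r → 5 row(s).
After projecting and ordering:
r.region | l.price | r.qty
Central | 20 | 7
East | 20 | 11
West | 20 | 20
West | 33 | 20
West | 45 | 20
West | NULL | 20
West | NULL | 20
NULL | 20 | 4
NULL | 20 | 12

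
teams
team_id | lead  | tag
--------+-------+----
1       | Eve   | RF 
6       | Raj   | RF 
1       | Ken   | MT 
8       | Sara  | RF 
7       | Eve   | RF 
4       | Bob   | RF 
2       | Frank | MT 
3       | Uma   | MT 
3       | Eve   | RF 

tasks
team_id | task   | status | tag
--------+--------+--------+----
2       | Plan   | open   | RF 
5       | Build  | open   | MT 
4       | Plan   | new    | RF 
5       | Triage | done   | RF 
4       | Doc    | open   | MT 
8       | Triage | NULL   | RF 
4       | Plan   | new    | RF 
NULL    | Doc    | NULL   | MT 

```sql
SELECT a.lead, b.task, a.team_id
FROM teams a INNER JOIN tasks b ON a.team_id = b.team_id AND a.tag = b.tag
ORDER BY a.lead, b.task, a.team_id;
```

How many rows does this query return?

3

INNER JOIN keeps only pairs where the ON condition holds.
Matching on a.team_id = b.team_id AND a.tag = b.tag. A NULL in a compared column never satisfies the condition.
Matched pairs: 3.
Total: 3 rows.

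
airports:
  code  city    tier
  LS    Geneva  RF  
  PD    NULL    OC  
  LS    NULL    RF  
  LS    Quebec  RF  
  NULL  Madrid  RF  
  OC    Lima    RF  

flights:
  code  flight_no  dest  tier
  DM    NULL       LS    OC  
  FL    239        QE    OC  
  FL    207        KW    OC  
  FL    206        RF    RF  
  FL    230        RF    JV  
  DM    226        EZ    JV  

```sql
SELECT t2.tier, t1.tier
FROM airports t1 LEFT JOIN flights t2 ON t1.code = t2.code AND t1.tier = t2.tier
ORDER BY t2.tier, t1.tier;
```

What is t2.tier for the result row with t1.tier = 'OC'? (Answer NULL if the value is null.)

NULL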